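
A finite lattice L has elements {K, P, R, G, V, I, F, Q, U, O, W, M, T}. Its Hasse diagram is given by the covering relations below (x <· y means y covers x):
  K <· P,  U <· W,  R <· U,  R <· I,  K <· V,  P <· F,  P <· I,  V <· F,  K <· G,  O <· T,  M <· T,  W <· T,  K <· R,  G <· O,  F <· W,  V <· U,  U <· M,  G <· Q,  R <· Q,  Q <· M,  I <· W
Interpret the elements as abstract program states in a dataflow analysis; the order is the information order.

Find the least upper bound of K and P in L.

Common upper bounds of {K, P}: F, I, P, T, W.
The least among these is P.

P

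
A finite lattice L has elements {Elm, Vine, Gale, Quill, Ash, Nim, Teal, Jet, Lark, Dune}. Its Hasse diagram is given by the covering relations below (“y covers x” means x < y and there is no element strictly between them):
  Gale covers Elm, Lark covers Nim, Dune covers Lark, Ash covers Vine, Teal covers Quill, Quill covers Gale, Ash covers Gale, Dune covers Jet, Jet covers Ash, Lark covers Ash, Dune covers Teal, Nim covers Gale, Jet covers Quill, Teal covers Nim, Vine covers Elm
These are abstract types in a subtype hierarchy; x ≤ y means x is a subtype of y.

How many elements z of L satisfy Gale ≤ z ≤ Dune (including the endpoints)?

8

The interval [Gale, Dune] = {Ash, Dune, Gale, Jet, Lark, Nim, Quill, Teal}, which has 8 elements.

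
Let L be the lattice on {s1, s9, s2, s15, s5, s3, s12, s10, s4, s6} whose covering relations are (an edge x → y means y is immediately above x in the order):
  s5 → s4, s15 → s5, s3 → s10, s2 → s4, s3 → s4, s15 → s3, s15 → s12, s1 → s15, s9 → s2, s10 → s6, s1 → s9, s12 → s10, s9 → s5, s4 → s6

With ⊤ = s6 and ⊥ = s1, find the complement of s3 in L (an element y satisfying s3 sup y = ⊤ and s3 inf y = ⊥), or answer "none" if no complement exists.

For every candidate y, either s3 ∨ y ≠ s6 or s3 ∧ y ≠ s1; no complement exists.

none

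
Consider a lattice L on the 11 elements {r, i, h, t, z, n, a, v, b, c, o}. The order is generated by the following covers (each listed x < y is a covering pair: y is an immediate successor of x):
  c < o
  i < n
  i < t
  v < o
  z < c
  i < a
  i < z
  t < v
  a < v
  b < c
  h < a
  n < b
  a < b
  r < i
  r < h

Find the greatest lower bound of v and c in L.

a

Common lower bounds of {v, c}: a, h, i, r.
The greatest among these is a.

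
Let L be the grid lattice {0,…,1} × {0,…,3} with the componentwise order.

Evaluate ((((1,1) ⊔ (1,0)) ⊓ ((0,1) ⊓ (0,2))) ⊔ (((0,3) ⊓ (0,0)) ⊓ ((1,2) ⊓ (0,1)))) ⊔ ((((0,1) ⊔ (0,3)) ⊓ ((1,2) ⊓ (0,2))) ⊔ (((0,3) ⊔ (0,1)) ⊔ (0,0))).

(0,3)

(1,1) ∨ (1,0) = (1,1)
(0,1) ∧ (0,2) = (0,1)
(1,1) ∧ (0,1) = (0,1)
(0,3) ∧ (0,0) = (0,0)
(1,2) ∧ (0,1) = (0,1)
(0,0) ∧ (0,1) = (0,0)
(0,1) ∨ (0,0) = (0,1)
(0,1) ∨ (0,3) = (0,3)
(1,2) ∧ (0,2) = (0,2)
(0,3) ∧ (0,2) = (0,2)
(0,3) ∨ (0,1) = (0,3)
(0,3) ∨ (0,0) = (0,3)
(0,2) ∨ (0,3) = (0,3)
(0,1) ∨ (0,3) = (0,3)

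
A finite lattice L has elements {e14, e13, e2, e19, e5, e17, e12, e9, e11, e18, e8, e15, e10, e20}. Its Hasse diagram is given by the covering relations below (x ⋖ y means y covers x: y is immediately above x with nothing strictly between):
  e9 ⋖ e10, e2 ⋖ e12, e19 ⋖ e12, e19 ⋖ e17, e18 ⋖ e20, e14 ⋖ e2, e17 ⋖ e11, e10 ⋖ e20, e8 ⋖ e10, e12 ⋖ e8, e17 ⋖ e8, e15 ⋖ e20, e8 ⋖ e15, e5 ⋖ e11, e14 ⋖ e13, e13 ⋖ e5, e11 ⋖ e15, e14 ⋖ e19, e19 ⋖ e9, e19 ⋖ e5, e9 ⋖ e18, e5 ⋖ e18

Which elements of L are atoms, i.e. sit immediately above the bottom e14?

e13, e19, e2

The atoms are exactly the elements that cover e14: e13, e19, e2.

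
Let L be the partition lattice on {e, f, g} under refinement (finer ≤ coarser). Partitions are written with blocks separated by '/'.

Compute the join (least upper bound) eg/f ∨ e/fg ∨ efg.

efg

The join of eg/f, e/fg, efg merges any blocks that overlap across the partitions, giving efg.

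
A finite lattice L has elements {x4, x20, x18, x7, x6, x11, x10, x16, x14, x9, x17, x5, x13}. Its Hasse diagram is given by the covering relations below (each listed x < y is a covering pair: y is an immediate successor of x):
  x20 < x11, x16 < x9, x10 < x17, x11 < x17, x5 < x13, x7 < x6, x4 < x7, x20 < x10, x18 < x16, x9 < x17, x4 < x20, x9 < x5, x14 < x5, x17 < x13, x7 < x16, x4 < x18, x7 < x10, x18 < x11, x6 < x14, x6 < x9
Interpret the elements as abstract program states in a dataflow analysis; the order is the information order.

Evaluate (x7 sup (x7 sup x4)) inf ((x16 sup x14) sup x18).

x7

x7 ∨ x4 = x7
x7 ∨ x7 = x7
x16 ∨ x14 = x5
x5 ∨ x18 = x5
x7 ∧ x5 = x7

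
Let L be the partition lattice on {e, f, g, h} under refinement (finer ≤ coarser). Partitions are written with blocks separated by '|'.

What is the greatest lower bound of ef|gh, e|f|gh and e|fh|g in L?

e|f|g|h

The meet (common refinement) of ef|gh, e|f|gh, e|fh|g intersects blocks pairwise, giving e|f|g|h.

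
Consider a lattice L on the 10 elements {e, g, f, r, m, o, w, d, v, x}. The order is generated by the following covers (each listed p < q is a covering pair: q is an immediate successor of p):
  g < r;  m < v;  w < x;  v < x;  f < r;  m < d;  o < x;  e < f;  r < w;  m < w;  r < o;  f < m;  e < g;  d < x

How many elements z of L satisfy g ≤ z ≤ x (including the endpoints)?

The interval [g, x] = {g, o, r, w, x}, which has 5 elements.

5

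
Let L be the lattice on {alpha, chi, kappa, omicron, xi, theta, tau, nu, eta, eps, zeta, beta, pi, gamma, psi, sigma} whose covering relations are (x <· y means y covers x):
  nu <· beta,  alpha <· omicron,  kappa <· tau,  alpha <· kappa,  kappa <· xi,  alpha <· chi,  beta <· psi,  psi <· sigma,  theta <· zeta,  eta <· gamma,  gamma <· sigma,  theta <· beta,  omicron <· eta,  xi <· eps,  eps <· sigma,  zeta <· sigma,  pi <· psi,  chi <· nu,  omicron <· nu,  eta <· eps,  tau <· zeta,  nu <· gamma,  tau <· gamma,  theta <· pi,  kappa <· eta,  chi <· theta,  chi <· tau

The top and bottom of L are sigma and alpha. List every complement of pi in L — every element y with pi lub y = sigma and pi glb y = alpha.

Need y with pi ∨ y = sigma and pi ∧ y = alpha.
Checking each element gives: eps, eta, kappa, xi.

eps, eta, kappa, xi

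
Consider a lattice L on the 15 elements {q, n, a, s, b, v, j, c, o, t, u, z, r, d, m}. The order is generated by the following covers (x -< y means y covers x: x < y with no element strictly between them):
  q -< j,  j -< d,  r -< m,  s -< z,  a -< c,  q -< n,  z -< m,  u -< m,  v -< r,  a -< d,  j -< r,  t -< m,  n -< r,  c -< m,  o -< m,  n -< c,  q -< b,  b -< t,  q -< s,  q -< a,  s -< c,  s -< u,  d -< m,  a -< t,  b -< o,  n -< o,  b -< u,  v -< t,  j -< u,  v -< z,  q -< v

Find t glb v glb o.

q

Common lower bounds of {t, v, o}: q.
The greatest among these is q.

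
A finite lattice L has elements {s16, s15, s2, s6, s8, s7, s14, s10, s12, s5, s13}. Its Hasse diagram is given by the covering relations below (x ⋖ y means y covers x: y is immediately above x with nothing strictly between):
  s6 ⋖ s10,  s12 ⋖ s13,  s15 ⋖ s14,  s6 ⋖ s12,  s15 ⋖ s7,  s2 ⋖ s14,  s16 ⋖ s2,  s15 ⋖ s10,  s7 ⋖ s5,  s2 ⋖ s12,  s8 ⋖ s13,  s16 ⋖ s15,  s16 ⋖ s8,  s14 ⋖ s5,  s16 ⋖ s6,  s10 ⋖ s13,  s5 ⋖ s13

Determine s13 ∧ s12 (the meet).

s12

Common lower bounds of {s13, s12}: s12, s16, s2, s6.
The greatest among these is s12.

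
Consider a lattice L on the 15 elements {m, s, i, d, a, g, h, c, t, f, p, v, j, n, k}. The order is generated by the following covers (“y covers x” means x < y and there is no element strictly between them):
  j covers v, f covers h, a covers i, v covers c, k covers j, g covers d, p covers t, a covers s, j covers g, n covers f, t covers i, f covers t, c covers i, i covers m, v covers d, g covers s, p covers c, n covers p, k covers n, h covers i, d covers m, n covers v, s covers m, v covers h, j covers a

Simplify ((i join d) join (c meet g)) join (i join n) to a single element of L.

n

i ∨ d = v
c ∧ g = m
v ∨ m = v
i ∨ n = n
v ∨ n = n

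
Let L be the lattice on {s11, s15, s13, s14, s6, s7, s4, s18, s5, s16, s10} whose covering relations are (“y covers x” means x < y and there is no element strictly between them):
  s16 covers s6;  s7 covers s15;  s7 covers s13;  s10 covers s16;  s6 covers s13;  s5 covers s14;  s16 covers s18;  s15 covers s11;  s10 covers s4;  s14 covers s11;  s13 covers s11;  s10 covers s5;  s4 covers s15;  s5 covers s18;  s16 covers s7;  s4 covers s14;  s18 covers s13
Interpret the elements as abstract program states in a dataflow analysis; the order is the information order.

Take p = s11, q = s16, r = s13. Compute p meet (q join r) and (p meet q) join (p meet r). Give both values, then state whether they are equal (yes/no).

s11; s11; yes

q join r = s16, so p meet (q join r) = s11 meet s16 = s11.
p meet q = s11 and p meet r = s11, so (p meet q) join (p meet r) = s11 join s11 = s11.
Equal: yes.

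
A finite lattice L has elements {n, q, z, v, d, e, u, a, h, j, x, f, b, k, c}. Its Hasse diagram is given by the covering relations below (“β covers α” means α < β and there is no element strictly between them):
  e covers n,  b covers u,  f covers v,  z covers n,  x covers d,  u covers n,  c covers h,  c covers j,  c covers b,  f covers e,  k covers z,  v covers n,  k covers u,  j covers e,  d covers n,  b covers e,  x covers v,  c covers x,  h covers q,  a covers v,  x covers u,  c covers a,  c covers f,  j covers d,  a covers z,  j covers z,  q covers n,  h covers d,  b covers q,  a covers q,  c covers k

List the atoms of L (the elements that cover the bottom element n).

d, e, q, u, v, z

The atoms are exactly the elements that cover n: d, e, q, u, v, z.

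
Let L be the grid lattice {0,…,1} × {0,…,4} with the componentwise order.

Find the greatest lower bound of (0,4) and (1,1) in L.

In a product of chains, the meet is componentwise min, giving (0,1).

(0,1)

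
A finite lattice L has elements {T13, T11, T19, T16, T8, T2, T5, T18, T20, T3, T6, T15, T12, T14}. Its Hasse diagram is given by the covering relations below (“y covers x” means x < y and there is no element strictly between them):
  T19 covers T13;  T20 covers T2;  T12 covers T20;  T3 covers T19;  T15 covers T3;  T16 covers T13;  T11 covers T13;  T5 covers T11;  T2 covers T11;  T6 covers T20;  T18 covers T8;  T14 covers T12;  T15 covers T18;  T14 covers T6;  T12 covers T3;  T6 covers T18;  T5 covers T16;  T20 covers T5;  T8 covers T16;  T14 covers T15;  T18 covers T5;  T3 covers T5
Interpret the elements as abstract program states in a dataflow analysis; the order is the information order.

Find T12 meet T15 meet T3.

T3

Common lower bounds of {T12, T15, T3}: T11, T13, T16, T19, T3, T5.
The greatest among these is T3.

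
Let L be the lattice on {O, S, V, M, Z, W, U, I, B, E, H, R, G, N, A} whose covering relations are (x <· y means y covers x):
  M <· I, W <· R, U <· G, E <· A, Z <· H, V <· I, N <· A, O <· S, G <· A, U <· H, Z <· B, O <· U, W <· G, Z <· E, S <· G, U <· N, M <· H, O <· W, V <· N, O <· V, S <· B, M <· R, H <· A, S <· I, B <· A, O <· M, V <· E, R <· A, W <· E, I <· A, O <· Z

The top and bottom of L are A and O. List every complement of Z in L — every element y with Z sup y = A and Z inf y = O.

G, I, N, R

Need y with Z ∨ y = A and Z ∧ y = O.
Checking each element gives: G, I, N, R.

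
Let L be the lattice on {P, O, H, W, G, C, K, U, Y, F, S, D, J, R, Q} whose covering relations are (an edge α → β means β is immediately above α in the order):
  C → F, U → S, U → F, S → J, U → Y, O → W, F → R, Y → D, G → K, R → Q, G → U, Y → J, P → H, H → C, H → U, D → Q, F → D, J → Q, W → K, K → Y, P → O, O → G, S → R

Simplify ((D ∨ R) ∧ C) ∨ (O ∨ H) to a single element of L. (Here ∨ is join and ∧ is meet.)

D ∨ R = Q
Q ∧ C = C
O ∨ H = U
C ∨ U = F

F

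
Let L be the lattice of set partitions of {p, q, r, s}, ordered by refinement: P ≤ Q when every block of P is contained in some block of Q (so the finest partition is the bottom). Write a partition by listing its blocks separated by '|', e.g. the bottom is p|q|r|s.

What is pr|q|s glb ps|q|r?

The meet (common refinement) of pr|q|s and ps|q|r intersects blocks pairwise, giving p|q|r|s.

p|q|r|s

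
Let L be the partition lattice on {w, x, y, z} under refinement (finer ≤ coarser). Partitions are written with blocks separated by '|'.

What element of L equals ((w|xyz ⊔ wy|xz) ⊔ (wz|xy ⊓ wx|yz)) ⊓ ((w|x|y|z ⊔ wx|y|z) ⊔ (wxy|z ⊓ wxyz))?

w|xyz ∨ wy|xz = wxyz
wz|xy ∧ wx|yz = w|x|y|z
wxyz ∨ w|x|y|z = wxyz
w|x|y|z ∨ wx|y|z = wx|y|z
wxy|z ∧ wxyz = wxy|z
wx|y|z ∨ wxy|z = wxy|z
wxyz ∧ wxy|z = wxy|z

wxy|z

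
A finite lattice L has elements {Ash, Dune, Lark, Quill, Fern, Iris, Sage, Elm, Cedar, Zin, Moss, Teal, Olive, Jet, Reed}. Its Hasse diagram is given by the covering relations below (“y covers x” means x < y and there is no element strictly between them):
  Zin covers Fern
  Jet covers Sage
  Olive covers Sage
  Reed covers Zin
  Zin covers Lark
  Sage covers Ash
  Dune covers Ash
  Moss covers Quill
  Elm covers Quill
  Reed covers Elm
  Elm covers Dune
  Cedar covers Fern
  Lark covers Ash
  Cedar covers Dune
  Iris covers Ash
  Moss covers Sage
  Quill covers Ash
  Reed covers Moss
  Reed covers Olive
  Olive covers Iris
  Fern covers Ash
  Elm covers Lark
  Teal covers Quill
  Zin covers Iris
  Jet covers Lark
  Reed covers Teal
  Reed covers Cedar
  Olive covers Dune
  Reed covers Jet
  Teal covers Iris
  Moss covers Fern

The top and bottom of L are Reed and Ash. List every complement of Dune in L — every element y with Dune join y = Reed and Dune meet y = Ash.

Jet, Moss, Teal, Zin

Need y with Dune ∨ y = Reed and Dune ∧ y = Ash.
Checking each element gives: Jet, Moss, Teal, Zin.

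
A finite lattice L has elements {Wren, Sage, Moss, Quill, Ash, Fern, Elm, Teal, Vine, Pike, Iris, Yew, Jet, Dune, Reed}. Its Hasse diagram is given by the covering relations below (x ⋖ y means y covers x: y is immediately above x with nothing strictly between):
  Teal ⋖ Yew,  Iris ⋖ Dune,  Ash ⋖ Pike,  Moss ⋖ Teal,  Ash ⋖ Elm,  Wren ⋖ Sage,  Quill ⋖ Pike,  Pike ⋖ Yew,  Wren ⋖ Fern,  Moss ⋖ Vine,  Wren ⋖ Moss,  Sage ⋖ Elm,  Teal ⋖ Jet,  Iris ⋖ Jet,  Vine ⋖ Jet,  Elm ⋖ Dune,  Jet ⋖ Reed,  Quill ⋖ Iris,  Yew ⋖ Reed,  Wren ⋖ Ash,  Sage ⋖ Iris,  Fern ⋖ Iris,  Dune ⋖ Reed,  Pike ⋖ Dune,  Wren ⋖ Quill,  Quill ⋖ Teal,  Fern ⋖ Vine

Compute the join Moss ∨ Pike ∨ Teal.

Yew

Common upper bounds of {Moss, Pike, Teal}: Reed, Yew.
The least among these is Yew.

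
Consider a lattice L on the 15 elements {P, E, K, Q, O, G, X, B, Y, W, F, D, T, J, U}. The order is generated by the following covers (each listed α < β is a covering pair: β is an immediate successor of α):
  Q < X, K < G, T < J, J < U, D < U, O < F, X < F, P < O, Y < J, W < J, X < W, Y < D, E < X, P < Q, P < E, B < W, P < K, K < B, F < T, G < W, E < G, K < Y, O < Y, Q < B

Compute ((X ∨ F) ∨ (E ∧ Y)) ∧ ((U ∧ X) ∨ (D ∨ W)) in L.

X ∨ F = F
E ∧ Y = P
F ∨ P = F
U ∧ X = X
D ∨ W = U
X ∨ U = U
F ∧ U = F

F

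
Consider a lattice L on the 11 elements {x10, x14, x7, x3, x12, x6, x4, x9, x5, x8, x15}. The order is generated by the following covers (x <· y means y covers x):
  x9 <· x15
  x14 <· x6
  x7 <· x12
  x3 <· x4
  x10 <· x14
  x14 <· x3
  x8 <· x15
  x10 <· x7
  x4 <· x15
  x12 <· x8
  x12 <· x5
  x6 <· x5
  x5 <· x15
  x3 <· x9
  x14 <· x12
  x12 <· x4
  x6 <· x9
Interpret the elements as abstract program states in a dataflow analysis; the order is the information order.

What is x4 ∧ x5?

x12

Common lower bounds of {x4, x5}: x10, x12, x14, x7.
The greatest among these is x12.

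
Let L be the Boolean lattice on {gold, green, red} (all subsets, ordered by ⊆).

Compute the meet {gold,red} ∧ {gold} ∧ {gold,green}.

Under ⊆, meet is intersection: {gold,red} ∩ {gold} ∩ {gold,green} = {gold}.

{gold}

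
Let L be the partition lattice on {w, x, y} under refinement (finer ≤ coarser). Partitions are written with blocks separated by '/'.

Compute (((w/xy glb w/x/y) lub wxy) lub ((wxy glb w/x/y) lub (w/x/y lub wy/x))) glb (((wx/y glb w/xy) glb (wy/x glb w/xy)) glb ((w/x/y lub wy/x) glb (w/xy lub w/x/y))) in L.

w/x/y

w/xy ∧ w/x/y = w/x/y
w/x/y ∨ wxy = wxy
wxy ∧ w/x/y = w/x/y
w/x/y ∨ wy/x = wy/x
w/x/y ∨ wy/x = wy/x
wxy ∨ wy/x = wxy
wx/y ∧ w/xy = w/x/y
wy/x ∧ w/xy = w/x/y
w/x/y ∧ w/x/y = w/x/y
w/x/y ∨ wy/x = wy/x
w/xy ∨ w/x/y = w/xy
wy/x ∧ w/xy = w/x/y
w/x/y ∧ w/x/y = w/x/y
wxy ∧ w/x/y = w/x/y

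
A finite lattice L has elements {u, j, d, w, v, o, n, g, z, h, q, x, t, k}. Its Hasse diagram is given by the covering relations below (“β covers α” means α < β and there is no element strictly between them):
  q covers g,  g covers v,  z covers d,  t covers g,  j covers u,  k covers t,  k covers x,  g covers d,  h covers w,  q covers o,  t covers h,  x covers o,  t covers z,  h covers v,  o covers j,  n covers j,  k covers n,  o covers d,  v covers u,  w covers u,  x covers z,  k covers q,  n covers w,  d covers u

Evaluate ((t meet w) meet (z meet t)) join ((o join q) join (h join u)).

k

t ∧ w = w
z ∧ t = z
w ∧ z = u
o ∨ q = q
h ∨ u = h
q ∨ h = k
u ∨ k = k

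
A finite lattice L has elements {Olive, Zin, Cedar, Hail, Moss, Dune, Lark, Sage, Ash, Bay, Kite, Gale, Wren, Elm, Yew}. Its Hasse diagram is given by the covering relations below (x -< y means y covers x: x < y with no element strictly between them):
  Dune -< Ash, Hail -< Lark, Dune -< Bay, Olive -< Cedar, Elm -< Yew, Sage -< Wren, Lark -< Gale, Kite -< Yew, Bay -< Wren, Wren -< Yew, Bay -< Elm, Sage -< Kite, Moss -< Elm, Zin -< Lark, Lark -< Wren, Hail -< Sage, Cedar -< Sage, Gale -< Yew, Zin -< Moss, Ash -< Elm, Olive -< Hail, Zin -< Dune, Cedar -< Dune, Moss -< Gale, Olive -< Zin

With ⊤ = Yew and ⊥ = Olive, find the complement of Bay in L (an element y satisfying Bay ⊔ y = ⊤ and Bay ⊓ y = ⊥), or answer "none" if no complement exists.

none

For every candidate y, either Bay ∨ y ≠ Yew or Bay ∧ y ≠ Olive; no complement exists.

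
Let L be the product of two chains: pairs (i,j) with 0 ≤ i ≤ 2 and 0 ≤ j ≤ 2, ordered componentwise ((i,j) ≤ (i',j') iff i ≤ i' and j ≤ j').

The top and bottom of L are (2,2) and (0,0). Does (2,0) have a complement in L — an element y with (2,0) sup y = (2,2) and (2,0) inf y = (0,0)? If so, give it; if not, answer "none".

(0,2)

Need y with (2,0) ∨ y = (2,2) and (2,0) ∧ y = (0,0).
Checking each element gives: (0,2).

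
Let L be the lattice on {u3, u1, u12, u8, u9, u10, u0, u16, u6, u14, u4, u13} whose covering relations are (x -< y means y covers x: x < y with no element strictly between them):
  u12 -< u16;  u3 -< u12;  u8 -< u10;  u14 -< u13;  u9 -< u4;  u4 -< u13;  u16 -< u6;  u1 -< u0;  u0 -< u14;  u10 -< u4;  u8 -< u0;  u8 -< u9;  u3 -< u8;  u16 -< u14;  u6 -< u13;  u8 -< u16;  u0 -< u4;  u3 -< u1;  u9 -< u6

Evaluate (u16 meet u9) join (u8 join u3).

u16 ∧ u9 = u8
u8 ∨ u3 = u8
u8 ∨ u8 = u8

u8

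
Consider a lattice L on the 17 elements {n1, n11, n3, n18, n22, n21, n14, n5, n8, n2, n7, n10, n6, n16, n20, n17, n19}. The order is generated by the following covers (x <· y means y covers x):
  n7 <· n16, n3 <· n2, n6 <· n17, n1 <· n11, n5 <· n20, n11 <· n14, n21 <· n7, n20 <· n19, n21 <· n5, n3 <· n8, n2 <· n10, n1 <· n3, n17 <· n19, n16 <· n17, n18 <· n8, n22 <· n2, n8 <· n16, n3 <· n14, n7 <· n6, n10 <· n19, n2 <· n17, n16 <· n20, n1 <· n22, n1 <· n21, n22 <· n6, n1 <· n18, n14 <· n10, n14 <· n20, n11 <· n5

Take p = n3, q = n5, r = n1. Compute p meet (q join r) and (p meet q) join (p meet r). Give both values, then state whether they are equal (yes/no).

q join r = n5, so p meet (q join r) = n3 meet n5 = n1.
p meet q = n1 and p meet r = n1, so (p meet q) join (p meet r) = n1 join n1 = n1.
Equal: yes.

n1; n1; yes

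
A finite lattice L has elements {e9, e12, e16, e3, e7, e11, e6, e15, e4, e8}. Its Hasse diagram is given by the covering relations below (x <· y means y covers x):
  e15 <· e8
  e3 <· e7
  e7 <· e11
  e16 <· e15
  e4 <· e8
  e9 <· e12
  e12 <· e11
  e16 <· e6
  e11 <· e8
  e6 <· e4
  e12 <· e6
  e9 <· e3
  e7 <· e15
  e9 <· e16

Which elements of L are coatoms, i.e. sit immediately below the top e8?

e11, e15, e4

The coatoms are exactly the elements covered by e8: e11, e15, e4.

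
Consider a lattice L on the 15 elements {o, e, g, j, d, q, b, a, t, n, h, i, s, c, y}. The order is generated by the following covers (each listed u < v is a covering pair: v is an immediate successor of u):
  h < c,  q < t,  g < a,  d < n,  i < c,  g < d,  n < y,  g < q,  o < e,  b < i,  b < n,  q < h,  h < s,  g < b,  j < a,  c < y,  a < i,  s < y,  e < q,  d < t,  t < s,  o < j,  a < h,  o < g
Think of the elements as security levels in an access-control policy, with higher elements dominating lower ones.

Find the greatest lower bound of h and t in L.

q

Common lower bounds of {h, t}: e, g, o, q.
The greatest among these is q.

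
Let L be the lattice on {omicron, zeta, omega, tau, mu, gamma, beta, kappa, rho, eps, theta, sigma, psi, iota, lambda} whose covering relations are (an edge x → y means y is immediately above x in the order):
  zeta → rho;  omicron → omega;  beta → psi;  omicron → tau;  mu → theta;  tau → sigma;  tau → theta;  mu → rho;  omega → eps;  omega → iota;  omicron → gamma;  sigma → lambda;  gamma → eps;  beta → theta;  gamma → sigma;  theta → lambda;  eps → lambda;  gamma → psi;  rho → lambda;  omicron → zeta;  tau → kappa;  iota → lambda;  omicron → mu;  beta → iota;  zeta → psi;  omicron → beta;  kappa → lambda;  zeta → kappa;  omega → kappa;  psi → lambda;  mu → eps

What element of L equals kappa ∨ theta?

kappa ∨ theta = lambda

lambda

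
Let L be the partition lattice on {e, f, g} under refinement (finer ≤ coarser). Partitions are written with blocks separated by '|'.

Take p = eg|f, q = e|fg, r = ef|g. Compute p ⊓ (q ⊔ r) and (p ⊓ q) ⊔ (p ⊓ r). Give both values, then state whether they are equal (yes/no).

q ⊔ r = efg, so p ⊓ (q ⊔ r) = eg|f ⊓ efg = eg|f.
p ⊓ q = e|f|g and p ⊓ r = e|f|g, so (p ⊓ q) ⊔ (p ⊓ r) = e|f|g ⊔ e|f|g = e|f|g.
Equal: no.

eg|f; e|f|g; no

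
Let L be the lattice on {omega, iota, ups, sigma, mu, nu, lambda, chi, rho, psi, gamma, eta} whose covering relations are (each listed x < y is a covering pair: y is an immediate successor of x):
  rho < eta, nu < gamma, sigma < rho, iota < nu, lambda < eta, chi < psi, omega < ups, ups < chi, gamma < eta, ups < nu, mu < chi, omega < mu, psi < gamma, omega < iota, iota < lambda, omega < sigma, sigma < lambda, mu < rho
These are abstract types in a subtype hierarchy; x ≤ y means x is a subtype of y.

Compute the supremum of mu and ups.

Common upper bounds of {mu, ups}: chi, eta, gamma, psi.
The least among these is chi.

chi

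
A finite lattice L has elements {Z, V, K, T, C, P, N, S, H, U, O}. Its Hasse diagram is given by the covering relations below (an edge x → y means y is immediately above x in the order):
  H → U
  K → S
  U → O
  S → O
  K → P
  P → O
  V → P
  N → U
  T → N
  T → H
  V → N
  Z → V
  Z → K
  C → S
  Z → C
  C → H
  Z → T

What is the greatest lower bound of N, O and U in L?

Common lower bounds of {N, O, U}: N, T, V, Z.
The greatest among these is N.

N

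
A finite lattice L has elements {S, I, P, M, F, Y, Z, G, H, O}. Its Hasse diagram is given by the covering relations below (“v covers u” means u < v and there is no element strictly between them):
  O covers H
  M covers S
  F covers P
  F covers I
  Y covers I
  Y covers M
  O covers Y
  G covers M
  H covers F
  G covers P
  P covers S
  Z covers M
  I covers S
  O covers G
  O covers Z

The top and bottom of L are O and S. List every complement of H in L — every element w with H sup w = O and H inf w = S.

M, Z

Need w with H ∨ w = O and H ∧ w = S.
Checking each element gives: M, Z.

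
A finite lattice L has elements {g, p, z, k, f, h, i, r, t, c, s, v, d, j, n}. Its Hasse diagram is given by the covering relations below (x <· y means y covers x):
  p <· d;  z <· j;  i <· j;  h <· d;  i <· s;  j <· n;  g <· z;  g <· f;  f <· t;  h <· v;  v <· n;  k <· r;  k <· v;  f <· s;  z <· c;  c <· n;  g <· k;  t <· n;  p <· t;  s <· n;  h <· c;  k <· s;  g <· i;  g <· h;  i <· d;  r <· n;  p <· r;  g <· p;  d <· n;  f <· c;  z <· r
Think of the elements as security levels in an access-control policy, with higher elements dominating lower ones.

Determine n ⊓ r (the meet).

Common lower bounds of {n, r}: g, k, p, r, z.
The greatest among these is r.

r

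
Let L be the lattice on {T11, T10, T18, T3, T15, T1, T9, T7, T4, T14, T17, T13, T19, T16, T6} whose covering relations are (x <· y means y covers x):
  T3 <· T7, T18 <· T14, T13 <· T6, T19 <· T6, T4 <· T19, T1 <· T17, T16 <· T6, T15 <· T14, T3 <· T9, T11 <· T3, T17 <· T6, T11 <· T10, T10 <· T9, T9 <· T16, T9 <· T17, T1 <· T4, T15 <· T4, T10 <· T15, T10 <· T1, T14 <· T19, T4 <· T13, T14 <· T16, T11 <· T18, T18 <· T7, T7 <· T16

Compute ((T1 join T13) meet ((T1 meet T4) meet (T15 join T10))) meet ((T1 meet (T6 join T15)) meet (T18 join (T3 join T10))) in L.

T1 ∨ T13 = T13
T1 ∧ T4 = T1
T15 ∨ T10 = T15
T1 ∧ T15 = T10
T13 ∧ T10 = T10
T6 ∨ T15 = T6
T1 ∧ T6 = T1
T3 ∨ T10 = T9
T18 ∨ T9 = T16
T1 ∧ T16 = T10
T10 ∧ T10 = T10

T10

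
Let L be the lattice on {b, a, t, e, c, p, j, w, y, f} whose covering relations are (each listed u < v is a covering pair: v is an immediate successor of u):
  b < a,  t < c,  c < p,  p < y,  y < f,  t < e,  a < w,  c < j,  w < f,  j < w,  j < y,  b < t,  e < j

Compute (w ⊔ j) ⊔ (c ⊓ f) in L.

w ∨ j = w
c ∧ f = c
w ∨ c = w

w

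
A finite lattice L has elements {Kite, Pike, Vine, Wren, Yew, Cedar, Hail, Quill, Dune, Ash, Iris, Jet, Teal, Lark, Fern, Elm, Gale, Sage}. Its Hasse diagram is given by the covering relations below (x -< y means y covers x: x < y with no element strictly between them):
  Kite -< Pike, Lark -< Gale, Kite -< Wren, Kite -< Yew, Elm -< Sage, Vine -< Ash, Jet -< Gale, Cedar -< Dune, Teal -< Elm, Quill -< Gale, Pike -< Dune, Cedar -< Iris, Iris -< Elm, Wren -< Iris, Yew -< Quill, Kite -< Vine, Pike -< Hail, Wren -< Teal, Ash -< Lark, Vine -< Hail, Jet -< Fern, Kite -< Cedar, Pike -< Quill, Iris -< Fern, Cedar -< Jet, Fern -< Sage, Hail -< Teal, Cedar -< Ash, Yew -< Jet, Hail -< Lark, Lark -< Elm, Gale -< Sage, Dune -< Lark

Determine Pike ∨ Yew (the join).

Quill

Common upper bounds of {Pike, Yew}: Gale, Quill, Sage.
The least among these is Quill.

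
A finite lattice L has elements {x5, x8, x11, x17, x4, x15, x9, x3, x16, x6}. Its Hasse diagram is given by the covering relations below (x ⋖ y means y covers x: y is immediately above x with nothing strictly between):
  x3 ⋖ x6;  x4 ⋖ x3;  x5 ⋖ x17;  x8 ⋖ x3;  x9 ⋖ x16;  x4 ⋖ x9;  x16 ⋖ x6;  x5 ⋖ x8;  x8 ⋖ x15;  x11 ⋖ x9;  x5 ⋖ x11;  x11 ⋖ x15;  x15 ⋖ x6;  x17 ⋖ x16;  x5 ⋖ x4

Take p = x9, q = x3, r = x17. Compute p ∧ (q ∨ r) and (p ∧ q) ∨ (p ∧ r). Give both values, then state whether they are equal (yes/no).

x9; x4; no

q ∨ r = x6, so p ∧ (q ∨ r) = x9 ∧ x6 = x9.
p ∧ q = x4 and p ∧ r = x5, so (p ∧ q) ∨ (p ∧ r) = x4 ∨ x5 = x4.
Equal: no.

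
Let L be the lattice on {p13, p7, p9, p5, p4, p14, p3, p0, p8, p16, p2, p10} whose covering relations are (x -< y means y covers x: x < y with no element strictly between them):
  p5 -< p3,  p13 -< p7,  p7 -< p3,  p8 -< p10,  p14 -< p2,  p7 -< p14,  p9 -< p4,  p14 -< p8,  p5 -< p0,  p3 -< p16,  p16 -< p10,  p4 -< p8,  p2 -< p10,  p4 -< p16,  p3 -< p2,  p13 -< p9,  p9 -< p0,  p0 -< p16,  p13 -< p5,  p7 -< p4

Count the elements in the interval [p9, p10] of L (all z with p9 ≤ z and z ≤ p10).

6

The interval [p9, p10] = {p0, p10, p16, p4, p8, p9}, which has 6 elements.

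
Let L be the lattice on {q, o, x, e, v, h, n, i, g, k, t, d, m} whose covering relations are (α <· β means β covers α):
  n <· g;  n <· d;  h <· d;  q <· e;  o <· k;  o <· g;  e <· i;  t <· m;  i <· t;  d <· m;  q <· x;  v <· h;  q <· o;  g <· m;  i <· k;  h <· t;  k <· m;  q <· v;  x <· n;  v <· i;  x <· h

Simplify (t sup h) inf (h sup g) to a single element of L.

t

t ∨ h = t
h ∨ g = m
t ∧ m = t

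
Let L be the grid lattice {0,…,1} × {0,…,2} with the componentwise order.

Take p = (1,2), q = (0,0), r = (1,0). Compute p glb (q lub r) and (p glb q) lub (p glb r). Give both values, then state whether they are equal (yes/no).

(1,0); (1,0); yes

q lub r = (1,0), so p glb (q lub r) = (1,2) glb (1,0) = (1,0).
p glb q = (0,0) and p glb r = (1,0), so (p glb q) lub (p glb r) = (0,0) lub (1,0) = (1,0).
Equal: yes.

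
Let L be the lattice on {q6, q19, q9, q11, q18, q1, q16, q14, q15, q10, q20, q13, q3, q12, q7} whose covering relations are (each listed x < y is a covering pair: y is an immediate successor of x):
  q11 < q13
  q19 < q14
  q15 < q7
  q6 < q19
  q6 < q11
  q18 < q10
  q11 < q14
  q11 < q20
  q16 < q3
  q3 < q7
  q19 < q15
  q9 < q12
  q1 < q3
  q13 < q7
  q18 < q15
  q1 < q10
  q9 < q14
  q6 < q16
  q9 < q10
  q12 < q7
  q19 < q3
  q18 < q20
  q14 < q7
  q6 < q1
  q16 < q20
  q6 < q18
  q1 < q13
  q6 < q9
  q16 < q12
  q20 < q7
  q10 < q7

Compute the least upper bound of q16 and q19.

Common upper bounds of {q16, q19}: q3, q7.
The least among these is q3.

q3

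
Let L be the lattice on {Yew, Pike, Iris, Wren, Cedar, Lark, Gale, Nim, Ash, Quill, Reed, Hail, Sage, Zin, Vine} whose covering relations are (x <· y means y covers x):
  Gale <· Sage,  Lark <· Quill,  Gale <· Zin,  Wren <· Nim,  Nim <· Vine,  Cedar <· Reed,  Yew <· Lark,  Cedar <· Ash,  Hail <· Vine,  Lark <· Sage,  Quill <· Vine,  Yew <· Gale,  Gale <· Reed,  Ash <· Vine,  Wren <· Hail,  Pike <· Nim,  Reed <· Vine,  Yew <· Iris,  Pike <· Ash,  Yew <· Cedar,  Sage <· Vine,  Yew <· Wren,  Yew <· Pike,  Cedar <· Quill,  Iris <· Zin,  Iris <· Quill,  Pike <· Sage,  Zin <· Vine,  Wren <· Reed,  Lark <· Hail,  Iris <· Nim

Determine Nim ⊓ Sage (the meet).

Common lower bounds of {Nim, Sage}: Pike, Yew.
The greatest among these is Pike.

Pike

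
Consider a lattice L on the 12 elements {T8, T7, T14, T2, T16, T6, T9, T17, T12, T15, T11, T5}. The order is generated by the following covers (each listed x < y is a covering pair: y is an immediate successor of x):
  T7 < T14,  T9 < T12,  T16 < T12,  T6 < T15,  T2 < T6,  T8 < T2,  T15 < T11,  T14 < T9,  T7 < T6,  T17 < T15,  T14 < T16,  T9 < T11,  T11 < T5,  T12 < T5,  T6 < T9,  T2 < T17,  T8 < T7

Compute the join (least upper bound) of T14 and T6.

T9

Common upper bounds of {T14, T6}: T11, T12, T5, T9.
The least among these is T9.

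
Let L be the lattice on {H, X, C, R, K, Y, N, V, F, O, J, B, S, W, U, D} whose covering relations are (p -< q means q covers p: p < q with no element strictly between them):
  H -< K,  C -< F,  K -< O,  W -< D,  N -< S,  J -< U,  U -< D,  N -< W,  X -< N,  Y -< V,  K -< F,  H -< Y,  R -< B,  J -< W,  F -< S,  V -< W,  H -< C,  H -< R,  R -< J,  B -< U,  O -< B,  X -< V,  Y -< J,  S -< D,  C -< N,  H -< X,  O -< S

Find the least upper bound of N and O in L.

S

Common upper bounds of {N, O}: D, S.
The least among these is S.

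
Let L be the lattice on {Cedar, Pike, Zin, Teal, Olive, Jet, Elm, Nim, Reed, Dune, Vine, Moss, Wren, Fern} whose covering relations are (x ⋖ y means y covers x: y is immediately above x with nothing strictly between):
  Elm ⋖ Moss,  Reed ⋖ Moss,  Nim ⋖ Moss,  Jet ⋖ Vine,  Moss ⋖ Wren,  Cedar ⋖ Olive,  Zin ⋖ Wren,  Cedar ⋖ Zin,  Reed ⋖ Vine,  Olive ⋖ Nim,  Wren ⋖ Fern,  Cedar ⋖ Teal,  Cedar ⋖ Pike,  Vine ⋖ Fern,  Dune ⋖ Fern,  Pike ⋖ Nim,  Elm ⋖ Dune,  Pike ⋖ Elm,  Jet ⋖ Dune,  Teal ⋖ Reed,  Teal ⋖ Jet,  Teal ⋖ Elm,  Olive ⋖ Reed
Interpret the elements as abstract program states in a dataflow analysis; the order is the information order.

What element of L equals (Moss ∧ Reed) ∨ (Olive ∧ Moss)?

Reed

Moss ∧ Reed = Reed
Olive ∧ Moss = Olive
Reed ∨ Olive = Reed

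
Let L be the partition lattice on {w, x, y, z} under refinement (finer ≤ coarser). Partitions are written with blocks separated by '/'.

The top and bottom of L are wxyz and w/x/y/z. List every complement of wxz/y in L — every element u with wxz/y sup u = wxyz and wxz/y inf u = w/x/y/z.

w/x/yz, w/xy/z, wy/x/z

Need u with wxz/y ∨ u = wxyz and wxz/y ∧ u = w/x/y/z.
Checking each element gives: w/x/yz, w/xy/z, wy/x/z.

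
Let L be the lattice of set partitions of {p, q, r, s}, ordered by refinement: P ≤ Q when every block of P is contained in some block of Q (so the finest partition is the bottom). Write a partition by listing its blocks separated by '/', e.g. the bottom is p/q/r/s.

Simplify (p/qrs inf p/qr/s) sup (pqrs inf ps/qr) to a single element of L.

p/qrs ∧ p/qr/s = p/qr/s
pqrs ∧ ps/qr = ps/qr
p/qr/s ∨ ps/qr = ps/qr

ps/qr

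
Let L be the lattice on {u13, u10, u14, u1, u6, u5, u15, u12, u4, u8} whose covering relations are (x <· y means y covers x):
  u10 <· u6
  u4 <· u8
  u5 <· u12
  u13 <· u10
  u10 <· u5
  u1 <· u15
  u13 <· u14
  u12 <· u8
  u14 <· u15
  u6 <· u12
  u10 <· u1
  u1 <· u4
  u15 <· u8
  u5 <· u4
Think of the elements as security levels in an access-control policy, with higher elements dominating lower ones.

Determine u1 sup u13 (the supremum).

Common upper bounds of {u1, u13}: u1, u15, u4, u8.
The least among these is u1.

u1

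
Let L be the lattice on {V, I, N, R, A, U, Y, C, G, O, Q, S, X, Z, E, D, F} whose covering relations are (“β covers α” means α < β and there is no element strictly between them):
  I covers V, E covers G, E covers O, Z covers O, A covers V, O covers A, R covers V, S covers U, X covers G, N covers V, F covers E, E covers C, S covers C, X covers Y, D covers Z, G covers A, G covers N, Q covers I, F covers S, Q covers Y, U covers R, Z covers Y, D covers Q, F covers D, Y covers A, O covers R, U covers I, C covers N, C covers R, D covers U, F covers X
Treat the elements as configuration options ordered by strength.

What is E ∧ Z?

Common lower bounds of {E, Z}: A, O, R, V.
The greatest among these is O.

O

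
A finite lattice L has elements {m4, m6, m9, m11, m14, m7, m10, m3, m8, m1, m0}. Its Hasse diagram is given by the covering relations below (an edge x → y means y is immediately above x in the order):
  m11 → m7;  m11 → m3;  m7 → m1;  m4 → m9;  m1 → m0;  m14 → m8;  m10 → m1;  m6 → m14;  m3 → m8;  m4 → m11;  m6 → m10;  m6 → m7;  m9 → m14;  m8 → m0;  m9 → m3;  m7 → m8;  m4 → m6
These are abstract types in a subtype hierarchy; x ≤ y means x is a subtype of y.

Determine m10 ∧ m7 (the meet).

m6

Common lower bounds of {m10, m7}: m4, m6.
The greatest among these is m6.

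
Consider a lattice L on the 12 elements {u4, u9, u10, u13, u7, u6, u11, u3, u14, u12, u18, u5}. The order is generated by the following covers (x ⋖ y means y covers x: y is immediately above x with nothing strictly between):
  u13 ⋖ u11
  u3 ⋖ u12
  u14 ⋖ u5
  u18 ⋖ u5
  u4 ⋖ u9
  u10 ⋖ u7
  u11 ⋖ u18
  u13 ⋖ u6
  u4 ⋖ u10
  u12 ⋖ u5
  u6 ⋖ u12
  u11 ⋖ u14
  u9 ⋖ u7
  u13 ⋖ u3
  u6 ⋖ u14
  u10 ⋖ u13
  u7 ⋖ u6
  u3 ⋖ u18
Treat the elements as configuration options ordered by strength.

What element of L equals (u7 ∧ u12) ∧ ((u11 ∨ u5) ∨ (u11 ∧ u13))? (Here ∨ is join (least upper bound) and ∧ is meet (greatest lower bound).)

u7 ∧ u12 = u7
u11 ∨ u5 = u5
u11 ∧ u13 = u13
u5 ∨ u13 = u5
u7 ∧ u5 = u7

u7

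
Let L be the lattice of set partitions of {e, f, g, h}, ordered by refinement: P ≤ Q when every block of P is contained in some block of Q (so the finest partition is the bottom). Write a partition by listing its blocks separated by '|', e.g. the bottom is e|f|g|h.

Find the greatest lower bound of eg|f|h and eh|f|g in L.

e|f|g|h

Common lower bounds of {eg|f|h, eh|f|g}: e|f|g|h.
The greatest among these is e|f|g|h.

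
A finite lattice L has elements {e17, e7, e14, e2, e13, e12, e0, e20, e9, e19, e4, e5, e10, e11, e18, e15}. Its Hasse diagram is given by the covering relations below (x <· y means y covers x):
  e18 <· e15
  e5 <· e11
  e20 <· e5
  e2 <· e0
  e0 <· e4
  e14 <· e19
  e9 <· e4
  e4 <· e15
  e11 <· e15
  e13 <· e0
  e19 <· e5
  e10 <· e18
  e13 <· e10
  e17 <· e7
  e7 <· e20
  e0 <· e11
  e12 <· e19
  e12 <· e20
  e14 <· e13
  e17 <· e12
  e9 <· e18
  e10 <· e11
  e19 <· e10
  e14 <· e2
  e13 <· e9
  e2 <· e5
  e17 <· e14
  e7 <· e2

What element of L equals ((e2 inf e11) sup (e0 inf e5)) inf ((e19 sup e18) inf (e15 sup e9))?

e2 ∧ e11 = e2
e0 ∧ e5 = e2
e2 ∨ e2 = e2
e19 ∨ e18 = e18
e15 ∨ e9 = e15
e18 ∧ e15 = e18
e2 ∧ e18 = e14

e14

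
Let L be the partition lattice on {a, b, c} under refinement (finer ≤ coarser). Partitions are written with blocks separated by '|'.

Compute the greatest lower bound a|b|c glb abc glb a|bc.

a|b|c

The meet (common refinement) of a|b|c, abc, a|bc intersects blocks pairwise, giving a|b|c.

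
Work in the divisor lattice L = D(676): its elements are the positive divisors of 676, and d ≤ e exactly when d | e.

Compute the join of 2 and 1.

In the divisibility order, the join is the least common multiple: lcm(2, 1) = 2.

2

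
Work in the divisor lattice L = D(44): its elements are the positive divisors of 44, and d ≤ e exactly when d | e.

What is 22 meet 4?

In the divisibility order, the meet is the greatest common divisor: gcd(22, 4) = 2.

2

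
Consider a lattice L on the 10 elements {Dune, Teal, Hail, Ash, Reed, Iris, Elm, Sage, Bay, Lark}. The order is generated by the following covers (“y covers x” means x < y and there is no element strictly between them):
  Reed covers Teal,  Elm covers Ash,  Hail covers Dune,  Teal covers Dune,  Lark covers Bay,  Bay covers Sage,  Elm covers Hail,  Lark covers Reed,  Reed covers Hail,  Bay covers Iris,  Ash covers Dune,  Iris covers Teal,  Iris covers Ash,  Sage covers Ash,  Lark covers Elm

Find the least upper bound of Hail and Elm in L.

Common upper bounds of {Hail, Elm}: Elm, Lark.
The least among these is Elm.

Elm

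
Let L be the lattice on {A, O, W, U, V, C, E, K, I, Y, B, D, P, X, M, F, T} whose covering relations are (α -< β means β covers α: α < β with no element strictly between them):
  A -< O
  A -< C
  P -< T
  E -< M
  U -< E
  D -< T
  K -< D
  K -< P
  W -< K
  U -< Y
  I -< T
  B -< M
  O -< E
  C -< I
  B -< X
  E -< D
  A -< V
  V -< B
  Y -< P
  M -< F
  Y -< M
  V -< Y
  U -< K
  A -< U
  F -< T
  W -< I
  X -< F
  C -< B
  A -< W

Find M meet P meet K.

Common lower bounds of {M, P, K}: A, U.
The greatest among these is U.

U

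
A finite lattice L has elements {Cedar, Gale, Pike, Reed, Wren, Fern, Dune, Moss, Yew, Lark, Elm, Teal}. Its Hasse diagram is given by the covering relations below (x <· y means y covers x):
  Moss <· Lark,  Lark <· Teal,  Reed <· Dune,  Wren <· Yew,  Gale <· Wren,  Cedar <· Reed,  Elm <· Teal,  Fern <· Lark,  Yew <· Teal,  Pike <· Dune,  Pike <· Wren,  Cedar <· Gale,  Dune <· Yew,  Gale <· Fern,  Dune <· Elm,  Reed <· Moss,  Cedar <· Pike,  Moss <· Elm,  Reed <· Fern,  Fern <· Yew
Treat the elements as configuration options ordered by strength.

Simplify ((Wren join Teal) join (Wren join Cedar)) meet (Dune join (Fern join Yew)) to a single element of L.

Wren ∨ Teal = Teal
Wren ∨ Cedar = Wren
Teal ∨ Wren = Teal
Fern ∨ Yew = Yew
Dune ∨ Yew = Yew
Teal ∧ Yew = Yew

Yew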